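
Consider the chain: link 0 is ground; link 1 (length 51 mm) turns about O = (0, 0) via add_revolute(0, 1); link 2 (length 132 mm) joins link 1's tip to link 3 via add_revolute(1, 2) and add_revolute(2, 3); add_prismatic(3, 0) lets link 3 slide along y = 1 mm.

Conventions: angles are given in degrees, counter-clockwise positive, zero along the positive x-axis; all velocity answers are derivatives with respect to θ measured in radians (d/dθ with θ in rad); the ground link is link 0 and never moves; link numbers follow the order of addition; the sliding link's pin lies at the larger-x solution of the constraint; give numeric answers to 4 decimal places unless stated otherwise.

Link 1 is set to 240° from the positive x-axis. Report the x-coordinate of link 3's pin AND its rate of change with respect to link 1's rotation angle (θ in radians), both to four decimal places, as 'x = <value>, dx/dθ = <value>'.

geometry: r = 51 mm, L = 132 mm, e = 1 mm
crank pin P = (r cos θ, r sin θ) = (-25.500000, -44.167296)
h = r sin θ − e = -44.167296 − 1 = -45.167296
x = r cos θ + √(L² − h²) = -25.500000 + 124.031913 = 98.531913
dx/dθ = −r sin θ − h·r cos θ/√(L² − h²) (θ in radians; h = -45.167296) = 34.881250

x = 98.5319, dx/dθ = 34.8812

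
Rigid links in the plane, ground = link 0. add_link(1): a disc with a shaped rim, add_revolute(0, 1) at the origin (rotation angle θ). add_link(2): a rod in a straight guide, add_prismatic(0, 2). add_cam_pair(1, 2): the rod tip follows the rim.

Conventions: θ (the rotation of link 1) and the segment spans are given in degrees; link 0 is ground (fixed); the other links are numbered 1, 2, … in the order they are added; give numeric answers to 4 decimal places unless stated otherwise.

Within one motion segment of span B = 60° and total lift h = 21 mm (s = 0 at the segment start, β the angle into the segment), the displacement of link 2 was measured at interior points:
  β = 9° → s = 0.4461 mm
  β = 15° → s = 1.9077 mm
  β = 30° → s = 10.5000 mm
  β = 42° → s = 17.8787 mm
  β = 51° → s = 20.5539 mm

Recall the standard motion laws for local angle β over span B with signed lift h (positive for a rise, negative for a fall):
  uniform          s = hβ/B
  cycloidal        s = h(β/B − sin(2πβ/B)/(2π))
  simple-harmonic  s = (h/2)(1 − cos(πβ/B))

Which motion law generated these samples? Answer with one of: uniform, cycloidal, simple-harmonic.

candidates at β/B = r: uniform s = h·r (linear in β); cycloidal s = h·(r − sin(2πr)/(2π)); simple-harmonic s = (h/2)(1 − cos(πr))
β=9°: printed 0.4461 | uniform 3.1500, cycloidal 0.4461, simple-harmonic 1.1444
β=15°: printed 1.9077 | uniform 5.2500, cycloidal 1.9077, simple-harmonic 3.0754
β=30°: printed 10.5000 | uniform 10.5000, cycloidal 10.5000, simple-harmonic 10.5000
β=42°: printed 17.8787 | uniform 14.7000, cycloidal 17.8787, simple-harmonic 16.6717
β=51°: printed 20.5539 | uniform 17.8500, cycloidal 20.5539, simple-harmonic 19.8556
only one law matches every sample → cycloidal

cycloidal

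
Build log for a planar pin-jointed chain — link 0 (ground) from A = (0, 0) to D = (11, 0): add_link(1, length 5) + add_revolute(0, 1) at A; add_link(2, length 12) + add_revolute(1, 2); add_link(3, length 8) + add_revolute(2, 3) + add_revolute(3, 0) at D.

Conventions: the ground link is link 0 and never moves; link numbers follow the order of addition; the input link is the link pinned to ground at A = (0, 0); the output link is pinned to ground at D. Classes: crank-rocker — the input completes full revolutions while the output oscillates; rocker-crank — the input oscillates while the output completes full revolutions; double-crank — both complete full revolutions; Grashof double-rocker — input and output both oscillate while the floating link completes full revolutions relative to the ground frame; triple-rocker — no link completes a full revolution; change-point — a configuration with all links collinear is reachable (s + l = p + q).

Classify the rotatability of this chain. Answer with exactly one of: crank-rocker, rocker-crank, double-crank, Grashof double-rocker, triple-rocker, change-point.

lengths: ground=11, input=5, coupler=12, output=8
sorted: s=5 (shortest), l=12 (longest), p+q=19
s + l = 17 vs p + q = 19
s + l < p + q (Grashof) with shortest = input link → crank-rocker

crank-rocker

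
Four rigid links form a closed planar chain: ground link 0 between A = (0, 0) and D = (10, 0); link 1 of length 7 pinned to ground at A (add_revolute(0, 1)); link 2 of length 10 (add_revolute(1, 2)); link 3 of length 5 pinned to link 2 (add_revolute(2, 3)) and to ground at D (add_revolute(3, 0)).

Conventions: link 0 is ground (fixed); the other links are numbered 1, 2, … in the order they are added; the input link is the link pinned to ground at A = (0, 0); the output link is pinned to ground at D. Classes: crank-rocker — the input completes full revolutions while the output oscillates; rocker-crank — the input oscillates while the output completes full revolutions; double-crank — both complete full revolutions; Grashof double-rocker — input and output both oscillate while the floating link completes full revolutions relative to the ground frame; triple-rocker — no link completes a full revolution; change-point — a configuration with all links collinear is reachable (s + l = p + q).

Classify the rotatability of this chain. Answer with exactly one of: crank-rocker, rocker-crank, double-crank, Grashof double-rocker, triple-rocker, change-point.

lengths: ground=10, input=7, coupler=10, output=5
sorted: s=5 (shortest), l=10 (longest), p+q=17
s + l = 15 vs p + q = 17
s + l < p + q (Grashof) with shortest = output link → rocker-crank

rocker-crank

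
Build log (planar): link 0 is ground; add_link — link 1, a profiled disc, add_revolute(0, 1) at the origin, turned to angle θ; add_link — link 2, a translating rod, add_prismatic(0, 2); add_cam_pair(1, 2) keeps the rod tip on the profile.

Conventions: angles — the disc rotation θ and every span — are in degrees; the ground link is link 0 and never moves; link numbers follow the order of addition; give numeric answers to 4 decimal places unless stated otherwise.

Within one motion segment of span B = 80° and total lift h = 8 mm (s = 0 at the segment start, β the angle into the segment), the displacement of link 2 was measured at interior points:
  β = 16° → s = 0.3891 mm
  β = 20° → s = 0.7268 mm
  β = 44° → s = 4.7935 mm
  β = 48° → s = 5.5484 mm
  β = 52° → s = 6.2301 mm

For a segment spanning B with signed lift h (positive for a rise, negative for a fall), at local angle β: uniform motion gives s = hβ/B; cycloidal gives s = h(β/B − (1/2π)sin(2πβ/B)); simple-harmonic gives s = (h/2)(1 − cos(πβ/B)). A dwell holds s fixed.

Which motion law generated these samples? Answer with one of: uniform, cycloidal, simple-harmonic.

candidates at β/B = r: uniform s = h·r (linear in β); cycloidal s = h·(r − sin(2πr)/(2π)); simple-harmonic s = (h/2)(1 − cos(πr))
β=16°: printed 0.3891 | uniform 1.6000, cycloidal 0.3891, simple-harmonic 0.7639
β=20°: printed 0.7268 | uniform 2.0000, cycloidal 0.7268, simple-harmonic 1.1716
β=44°: printed 4.7935 | uniform 4.4000, cycloidal 4.7935, simple-harmonic 4.6257
β=48°: printed 5.5484 | uniform 4.8000, cycloidal 5.5484, simple-harmonic 5.2361
β=52°: printed 6.2301 | uniform 5.2000, cycloidal 6.2301, simple-harmonic 5.8160
only one law matches every sample → cycloidal

cycloidal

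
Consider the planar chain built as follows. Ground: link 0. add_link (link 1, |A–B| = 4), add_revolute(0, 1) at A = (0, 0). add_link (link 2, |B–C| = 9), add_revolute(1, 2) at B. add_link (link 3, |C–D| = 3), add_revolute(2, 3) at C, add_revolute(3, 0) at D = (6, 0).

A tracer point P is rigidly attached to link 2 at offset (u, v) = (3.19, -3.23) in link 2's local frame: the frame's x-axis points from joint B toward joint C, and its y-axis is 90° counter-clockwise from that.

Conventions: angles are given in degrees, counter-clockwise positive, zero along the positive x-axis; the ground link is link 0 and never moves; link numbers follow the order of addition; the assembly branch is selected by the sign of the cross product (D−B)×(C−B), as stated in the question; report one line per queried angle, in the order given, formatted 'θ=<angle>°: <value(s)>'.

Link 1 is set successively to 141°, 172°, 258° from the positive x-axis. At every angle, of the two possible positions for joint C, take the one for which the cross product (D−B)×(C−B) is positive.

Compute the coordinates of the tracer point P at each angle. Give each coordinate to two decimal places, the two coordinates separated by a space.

A=(0,0), D=(6.00,0)
θ=141°: B = A + 4.00·(cos141°, sin141°) = (-3.1086, 2.5173)
θ=141°: |BD| = 9.4500
θ=141°: circle(B,9.00) ∩ circle(D,3.00): a=8.5345, h=2.8569
θ=141°:   candidates: C₊=(5.8786,2.9975) cross=26.998; C₋=(4.3566,-2.5098) cross=-26.998
θ=141°:   branch + wants cross > 0 → take C=(5.8786,2.9975) (cross=26.998)
θ=141°: ex = (C−B)/|BC| = (0.9986,0.0534); ey = (-0.0534,0.9986)
θ=141°: P = B + 3.19·ex + -3.23·ey = (0.2492,-0.5379)
θ=172°: B = A + 4.00·(cos172°, sin172°) = (-3.9611, 0.5567)
θ=172°: |BD| = 9.9766
θ=172°: circle(B,9.00) ∩ circle(D,3.00): a=8.5967, h=2.6638
θ=172°:   candidates: C₊=(4.7709,2.7367) cross=26.576; C₋=(4.4736,-2.5827) cross=-26.576
θ=172°:   branch + wants cross > 0 → take C=(4.7709,2.7367) (cross=26.576)
θ=172°: ex = (C−B)/|BC| = (0.9702,0.2422); ey = (-0.2422,0.9702)
θ=172°: P = B + 3.19·ex + -3.23·ey = (-0.0837,-1.8044)
θ=258°: B = A + 4.00·(cos258°, sin258°) = (-0.8316, -3.9126)
θ=258°: |BD| = 7.8727
θ=258°: circle(B,9.00) ∩ circle(D,3.00): a=8.5091, h=2.9317
θ=258°:   candidates: C₊=(5.0952,2.8603) cross=23.081; C₋=(8.0092,-2.2278) cross=-23.081
θ=258°:   branch + wants cross > 0 → take C=(5.0952,2.8603) (cross=23.081)
θ=258°: ex = (C−B)/|BC| = (0.6585,0.7525); ey = (-0.7525,0.6585)
θ=258°: P = B + 3.19·ex + -3.23·ey = (3.6998,-3.6391)

θ=141°: 0.25 -0.54
θ=172°: -0.08 -1.80
θ=258°: 3.70 -3.64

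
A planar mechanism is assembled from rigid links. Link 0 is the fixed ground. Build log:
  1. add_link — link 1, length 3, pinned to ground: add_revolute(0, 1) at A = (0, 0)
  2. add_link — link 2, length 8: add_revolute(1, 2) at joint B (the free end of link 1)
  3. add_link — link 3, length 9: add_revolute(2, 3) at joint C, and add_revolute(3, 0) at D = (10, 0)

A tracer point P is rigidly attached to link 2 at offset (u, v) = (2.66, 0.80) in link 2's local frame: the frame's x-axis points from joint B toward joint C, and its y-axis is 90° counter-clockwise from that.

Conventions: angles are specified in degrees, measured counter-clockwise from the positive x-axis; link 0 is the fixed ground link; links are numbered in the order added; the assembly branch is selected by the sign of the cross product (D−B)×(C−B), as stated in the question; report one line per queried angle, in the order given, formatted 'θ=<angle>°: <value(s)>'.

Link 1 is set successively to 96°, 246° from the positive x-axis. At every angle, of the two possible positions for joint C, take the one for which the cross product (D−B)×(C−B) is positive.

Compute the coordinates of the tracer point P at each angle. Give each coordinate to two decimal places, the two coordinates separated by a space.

A=(0,0), D=(10.00,0)
θ=96°: B = A + 3.00·(cos96°, sin96°) = (-0.3136, 2.9836)
θ=96°: |BD| = 10.7365
θ=96°: circle(B,8.00) ∩ circle(D,9.00): a=4.5765, h=6.5617
θ=96°:   candidates: C₊=(5.9061,8.0150) cross=70.449; C₋=(2.2593,-4.5914) cross=-70.449
θ=96°:   branch + wants cross > 0 → take C=(5.9061,8.0150) (cross=70.449)
θ=96°: ex = (C−B)/|BC| = (0.7775,0.6289); ey = (-0.6289,0.7775)
θ=96°: P = B + 2.66·ex + 0.80·ey = (1.2513,5.2785)
θ=246°: B = A + 3.00·(cos246°, sin246°) = (-1.2202, -2.7406)
θ=246°: |BD| = 11.5501
θ=246°: circle(B,8.00) ∩ circle(D,9.00): a=5.0391, h=6.2135
θ=246°:   candidates: C₊=(2.2006,4.4911) cross=71.766; C₋=(5.1493,-7.5810) cross=-71.766
θ=246°:   branch + wants cross > 0 → take C=(2.2006,4.4911) (cross=71.766)
θ=246°: ex = (C−B)/|BC| = (0.4276,0.9040); ey = (-0.9040,0.4276)
θ=246°: P = B + 2.66·ex + 0.80·ey = (-0.8060,0.0060)

θ=96°: 1.25 5.28
θ=246°: -0.81 0.01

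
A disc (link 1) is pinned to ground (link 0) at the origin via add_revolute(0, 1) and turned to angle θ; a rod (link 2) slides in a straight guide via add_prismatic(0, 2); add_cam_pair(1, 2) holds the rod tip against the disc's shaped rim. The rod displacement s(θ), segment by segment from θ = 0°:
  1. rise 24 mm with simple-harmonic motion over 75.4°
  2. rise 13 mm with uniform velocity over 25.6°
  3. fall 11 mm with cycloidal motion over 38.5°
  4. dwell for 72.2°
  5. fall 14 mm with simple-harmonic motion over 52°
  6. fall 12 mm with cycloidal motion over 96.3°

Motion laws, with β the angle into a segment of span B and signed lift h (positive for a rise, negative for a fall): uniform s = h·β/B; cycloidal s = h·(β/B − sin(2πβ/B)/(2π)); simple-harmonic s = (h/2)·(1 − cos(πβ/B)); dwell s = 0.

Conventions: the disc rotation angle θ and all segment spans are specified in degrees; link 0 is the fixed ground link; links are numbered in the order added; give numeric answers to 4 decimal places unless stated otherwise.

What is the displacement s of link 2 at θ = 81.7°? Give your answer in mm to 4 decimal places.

segment 1 (0° to 75.4°, simple-harmonic, h = 24) is passed completely: s = 0.0000 + (24) = 24.0000
θ = 81.7° falls in segment 2 (75.4° to 101°, uniform, h = 13): β = 81.7 − 75.4 = 6.3°, B = 25.6°; Δs = 13·6.3/25.6 = 3.1992; s = 24.0000 + 3.1992 = 27.1992

27.1992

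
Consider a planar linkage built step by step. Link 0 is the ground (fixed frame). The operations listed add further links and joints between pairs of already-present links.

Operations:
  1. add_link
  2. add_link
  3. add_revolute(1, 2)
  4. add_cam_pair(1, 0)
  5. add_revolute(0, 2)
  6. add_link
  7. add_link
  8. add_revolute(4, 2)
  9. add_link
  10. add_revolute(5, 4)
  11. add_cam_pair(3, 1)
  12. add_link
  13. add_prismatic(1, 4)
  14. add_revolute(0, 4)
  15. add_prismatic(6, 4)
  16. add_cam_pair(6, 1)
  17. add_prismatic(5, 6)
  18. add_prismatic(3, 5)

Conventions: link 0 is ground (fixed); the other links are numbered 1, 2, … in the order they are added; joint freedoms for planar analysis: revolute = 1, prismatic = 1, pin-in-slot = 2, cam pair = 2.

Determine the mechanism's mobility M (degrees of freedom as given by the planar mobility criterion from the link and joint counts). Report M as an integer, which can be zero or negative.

L=1 J1=0 J2=0
add link → L=2 J1=0 J2=0
add link → L=3 J1=0 J2=0
R@1,2 dof=1 J1 → L=3 J1=1 J2=0
C@1,0 dof=2 J2 → L=3 J1=1 J2=1
R@0,2 dof=1 J1 → L=3 J1=2 J2=1
add link → L=4 J1=2 J2=1
add link → L=5 J1=2 J2=1
R@4,2 dof=1 J1 → L=5 J1=3 J2=1
add link → L=6 J1=3 J2=1
R@5,4 dof=1 J1 → L=6 J1=4 J2=1
C@3,1 dof=2 J2 → L=6 J1=4 J2=2
add link → L=7 J1=4 J2=2
P@1,4 dof=1 J1 → L=7 J1=5 J2=2
R@0,4 dof=1 J1 → L=7 J1=6 J2=2
P@6,4 dof=1 J1 → L=7 J1=7 J2=2
C@6,1 dof=2 J2 → L=7 J1=7 J2=3
P@5,6 dof=1 J1 → L=7 J1=8 J2=3
P@3,5 dof=1 J1 → L=7 J1=9 J2=3
M=3(L−1)−2J1−J2=3·6−2·9−3=-3

M = -3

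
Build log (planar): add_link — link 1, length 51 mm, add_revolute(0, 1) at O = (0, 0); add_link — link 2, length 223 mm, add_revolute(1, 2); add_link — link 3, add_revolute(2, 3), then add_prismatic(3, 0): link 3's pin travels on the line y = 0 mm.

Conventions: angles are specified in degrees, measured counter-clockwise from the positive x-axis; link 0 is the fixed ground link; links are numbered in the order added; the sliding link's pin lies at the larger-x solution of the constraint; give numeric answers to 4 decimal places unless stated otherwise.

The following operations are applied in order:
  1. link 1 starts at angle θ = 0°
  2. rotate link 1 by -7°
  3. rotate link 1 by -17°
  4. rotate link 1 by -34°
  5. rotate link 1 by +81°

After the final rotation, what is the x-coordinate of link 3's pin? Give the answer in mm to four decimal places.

geometry: r = 51 mm, L = 223 mm, e = 0 mm; θ starts at 0°
rotate link 1 by -7°: θ ← 0° -7° = -7°
rotate link 1 by -17°: θ ← -7° -17° = -24°
rotate link 1 by -34°: θ ← -24° -34° = -58°
rotate link 1 by +81°: θ ← -58° +81° = 23°
crank pin P = (r cos θ, r sin θ) = (46.945748, 19.927288)
h = r sin θ − e = 19.927288 − 0 = 19.927288
x = r cos θ + √(L² − h²) = 46.945748 + 222.107864 = 269.053611

269.0536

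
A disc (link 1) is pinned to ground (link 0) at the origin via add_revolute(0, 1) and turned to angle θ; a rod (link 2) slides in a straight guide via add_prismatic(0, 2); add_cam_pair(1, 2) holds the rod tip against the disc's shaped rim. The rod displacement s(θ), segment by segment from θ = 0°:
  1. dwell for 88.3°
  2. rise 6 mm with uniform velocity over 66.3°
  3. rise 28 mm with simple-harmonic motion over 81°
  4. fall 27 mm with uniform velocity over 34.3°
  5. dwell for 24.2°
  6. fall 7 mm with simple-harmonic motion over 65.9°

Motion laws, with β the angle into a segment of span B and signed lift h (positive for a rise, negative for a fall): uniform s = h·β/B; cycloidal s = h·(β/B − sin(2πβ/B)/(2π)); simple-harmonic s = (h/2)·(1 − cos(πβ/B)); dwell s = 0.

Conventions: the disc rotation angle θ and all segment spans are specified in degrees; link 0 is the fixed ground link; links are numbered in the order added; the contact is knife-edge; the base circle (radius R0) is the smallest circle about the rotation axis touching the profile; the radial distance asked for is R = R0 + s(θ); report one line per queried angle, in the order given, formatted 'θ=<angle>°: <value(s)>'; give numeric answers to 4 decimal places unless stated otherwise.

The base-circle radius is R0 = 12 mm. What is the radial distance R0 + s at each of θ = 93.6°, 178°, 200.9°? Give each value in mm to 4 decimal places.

segment 1 (0° to 88.3°, dwell): s unchanged at 0.0000
θ = 93.6° falls in segment 2 (88.3° to 154.6°, uniform, h = 6): β = 93.6 − 88.3 = 5.3°, B = 66.3°; Δs = 6·5.3/66.3 = 0.4796; s = 0.0000 + 0.4796 = 0.4796
segment 2 (88.3° to 154.6°, uniform, h = 6) is passed completely: s = 0.0000 + (6) = 6.0000
θ = 178° falls in segment 3 (154.6° to 235.6°, simple-harmonic, h = 28): β = 178 − 154.6 = 23.4°, B = 81°; Δs = 28/2·(1 − cos(π·0.2889)) = 5.3807; s = 6.0000 + 5.3807 = 11.3807
θ = 200.9° falls in segment 3 (154.6° to 235.6°, simple-harmonic, h = 28): β = 200.9 − 154.6 = 46.3°, B = 81°; Δs = 28/2·(1 − cos(π·0.5716)) = 17.1229; s = 6.0000 + 17.1229 = 23.1229
θ=93.6°: R = R0 + s = 12 + 0.4796 = 12.4796
θ=178°: R = R0 + s = 12 + 11.3807 = 23.3807
θ=200.9°: R = R0 + s = 12 + 23.1229 = 35.1229

θ=93.6°: 12.4796
θ=178°: 23.3807
θ=200.9°: 35.1229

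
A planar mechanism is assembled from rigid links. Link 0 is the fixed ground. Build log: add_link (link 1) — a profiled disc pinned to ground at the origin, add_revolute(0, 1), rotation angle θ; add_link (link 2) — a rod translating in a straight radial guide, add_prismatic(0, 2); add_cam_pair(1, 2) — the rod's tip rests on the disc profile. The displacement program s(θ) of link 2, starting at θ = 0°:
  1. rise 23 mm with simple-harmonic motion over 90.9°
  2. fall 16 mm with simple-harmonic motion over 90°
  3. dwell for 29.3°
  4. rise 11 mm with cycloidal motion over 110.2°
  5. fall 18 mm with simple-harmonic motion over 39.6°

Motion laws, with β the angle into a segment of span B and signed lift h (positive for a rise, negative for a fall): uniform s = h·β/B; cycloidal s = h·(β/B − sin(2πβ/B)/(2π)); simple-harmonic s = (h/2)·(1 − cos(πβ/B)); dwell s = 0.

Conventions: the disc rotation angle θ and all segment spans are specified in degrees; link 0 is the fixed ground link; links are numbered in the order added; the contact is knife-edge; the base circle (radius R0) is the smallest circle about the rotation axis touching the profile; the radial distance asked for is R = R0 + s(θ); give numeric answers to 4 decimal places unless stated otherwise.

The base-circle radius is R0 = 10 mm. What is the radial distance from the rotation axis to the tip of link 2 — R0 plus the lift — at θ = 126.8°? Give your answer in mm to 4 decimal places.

seg 1 [0°–90.9°] simple-harmonic, h=23: full span → s += 23 → s = 23.0000
seg 2 [90.9°–180.9°] simple-harmonic, h=-16: θ=126.8° here. β=35.9, B=90. -16/2·(1 − cos(π·0.3989)) = -5.5013 → s = 17.4987
R = R0 + s = 10 + 17.4987 = 27.4987

27.4987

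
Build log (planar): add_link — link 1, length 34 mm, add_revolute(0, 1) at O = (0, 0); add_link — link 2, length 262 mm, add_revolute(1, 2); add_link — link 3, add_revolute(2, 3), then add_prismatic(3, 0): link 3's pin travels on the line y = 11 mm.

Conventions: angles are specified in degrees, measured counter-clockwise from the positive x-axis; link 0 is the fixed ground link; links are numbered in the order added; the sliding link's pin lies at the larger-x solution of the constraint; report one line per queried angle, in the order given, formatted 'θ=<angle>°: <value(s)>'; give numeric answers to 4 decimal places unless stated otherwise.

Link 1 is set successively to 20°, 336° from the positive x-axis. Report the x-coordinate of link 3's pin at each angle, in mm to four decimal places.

geometry: r = 34 mm, L = 262 mm, e = 11 mm
θ=20°: crank pin P = (r cos θ, r sin θ) = (31.949549, 11.628685)
θ=20°: h = r sin θ − e = 11.628685 − 11 = 0.628685
θ=20°: x = r cos θ + √(L² − h²) = 31.949549 + 261.999246 = 293.948795
θ=336°: crank pin P = (r cos θ, r sin θ) = (31.060546, -13.829046)
θ=336°: h = r sin θ − e = -13.829046 − 11 = -24.829046
θ=336°: x = r cos θ + √(L² − h²) = 31.060546 + 260.820855 = 291.881401

θ=20°: 293.9488
θ=336°: 291.8814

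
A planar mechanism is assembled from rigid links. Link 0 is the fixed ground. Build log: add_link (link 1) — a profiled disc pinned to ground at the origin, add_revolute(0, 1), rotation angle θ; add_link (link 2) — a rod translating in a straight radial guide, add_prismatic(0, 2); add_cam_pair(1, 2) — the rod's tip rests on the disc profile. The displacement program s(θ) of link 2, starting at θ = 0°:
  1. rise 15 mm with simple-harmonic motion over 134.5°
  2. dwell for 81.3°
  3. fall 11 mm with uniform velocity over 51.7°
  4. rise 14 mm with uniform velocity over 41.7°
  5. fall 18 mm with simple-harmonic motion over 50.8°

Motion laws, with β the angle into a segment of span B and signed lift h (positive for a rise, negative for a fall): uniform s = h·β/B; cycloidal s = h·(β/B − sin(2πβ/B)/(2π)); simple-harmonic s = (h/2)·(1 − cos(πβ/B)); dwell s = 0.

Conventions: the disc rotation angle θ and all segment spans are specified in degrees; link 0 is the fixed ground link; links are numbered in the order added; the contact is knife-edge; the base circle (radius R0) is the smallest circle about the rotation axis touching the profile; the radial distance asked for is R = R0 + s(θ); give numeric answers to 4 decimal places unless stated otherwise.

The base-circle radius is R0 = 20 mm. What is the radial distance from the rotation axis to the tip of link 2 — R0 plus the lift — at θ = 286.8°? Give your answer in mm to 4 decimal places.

seg 1 [0°–134.5°] simple-harmonic, h=15: full span → s += 15 → s = 15.0000
seg 2 [134.5°–215.8°] dwell: s stays 15.0000
seg 3 [215.8°–267.5°] uniform, h=-11: full span → s += -11 → s = 4.0000
seg 4 [267.5°–309.2°] uniform, h=14: θ=286.8° here. β=19.3, B=41.7. 14·19.3/41.7 = 6.4796 → s = 10.4796
R = R0 + s = 20 + 10.4796 = 30.4796

30.4796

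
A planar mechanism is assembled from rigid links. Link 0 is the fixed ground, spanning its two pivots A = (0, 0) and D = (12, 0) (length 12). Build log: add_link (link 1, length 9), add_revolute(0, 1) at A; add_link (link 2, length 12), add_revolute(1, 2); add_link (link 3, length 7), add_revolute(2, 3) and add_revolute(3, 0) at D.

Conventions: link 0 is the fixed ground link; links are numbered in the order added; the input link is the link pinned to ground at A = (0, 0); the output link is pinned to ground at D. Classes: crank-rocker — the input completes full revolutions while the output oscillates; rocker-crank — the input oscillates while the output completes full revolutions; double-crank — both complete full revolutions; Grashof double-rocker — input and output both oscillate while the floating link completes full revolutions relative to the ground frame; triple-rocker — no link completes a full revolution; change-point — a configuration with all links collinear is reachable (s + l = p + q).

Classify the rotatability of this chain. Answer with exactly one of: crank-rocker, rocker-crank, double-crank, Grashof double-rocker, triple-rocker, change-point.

lengths: ground=12, input=9, coupler=12, output=7
sorted: s=7 (shortest), l=12 (longest), p+q=21
s + l = 19 vs p + q = 21
s + l < p + q (Grashof) with shortest = output link → rocker-crank

rocker-crank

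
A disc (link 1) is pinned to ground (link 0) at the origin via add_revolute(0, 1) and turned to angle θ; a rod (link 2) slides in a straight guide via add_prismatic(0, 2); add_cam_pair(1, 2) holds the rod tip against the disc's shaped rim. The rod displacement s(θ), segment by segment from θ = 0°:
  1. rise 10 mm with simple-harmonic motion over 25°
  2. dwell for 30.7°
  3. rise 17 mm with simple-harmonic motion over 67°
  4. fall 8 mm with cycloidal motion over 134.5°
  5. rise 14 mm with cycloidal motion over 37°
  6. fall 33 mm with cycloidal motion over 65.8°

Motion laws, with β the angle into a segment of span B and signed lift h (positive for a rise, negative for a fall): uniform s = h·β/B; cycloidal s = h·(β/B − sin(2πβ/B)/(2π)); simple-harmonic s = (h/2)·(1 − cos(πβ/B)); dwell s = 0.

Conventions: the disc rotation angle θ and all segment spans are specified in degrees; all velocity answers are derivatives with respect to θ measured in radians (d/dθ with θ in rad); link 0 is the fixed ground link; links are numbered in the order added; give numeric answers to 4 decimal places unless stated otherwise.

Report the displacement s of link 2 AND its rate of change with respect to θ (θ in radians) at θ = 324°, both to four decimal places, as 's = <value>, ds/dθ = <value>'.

segment 1 (0° to 25°, simple-harmonic, h = 10) is passed completely: s = 0.0000 + (10) = 10.0000
segment 2 (25° to 55.7°, dwell): s unchanged at 10.0000
segment 3 (55.7° to 122.7°, simple-harmonic, h = 17) is passed completely: s = 10.0000 + (17) = 27.0000
segment 4 (122.7° to 257.2°, cycloidal, h = -8) is passed completely: s = 27.0000 + (-8) = 19.0000
segment 5 (257.2° to 294.2°, cycloidal, h = 14) is passed completely: s = 19.0000 + (14) = 33.0000
θ = 324° falls in segment 6 (294.2° to 360°, cycloidal, h = -33): β = 324 − 294.2 = 29.8°, B = 65.8°; Δs = -33·(0.4529 − sin(2π·0.4529)/(2π)) = -13.4132; s = 33.0000 − 13.4132 = 19.5868
velocity in seg [294.2°–360°] (cycloidal), θ in radians: β = 29.8° = 0.5201 rad, B = 65.8° = 1.1484 rad; ds/dθ = (h/B)(1 − cos(2πβ/B)) = ((-33)/1.1484)(1 − cos(2π·0.4529)) = -56.220137 mm/rad

s = 19.5868, ds/dθ = -56.2201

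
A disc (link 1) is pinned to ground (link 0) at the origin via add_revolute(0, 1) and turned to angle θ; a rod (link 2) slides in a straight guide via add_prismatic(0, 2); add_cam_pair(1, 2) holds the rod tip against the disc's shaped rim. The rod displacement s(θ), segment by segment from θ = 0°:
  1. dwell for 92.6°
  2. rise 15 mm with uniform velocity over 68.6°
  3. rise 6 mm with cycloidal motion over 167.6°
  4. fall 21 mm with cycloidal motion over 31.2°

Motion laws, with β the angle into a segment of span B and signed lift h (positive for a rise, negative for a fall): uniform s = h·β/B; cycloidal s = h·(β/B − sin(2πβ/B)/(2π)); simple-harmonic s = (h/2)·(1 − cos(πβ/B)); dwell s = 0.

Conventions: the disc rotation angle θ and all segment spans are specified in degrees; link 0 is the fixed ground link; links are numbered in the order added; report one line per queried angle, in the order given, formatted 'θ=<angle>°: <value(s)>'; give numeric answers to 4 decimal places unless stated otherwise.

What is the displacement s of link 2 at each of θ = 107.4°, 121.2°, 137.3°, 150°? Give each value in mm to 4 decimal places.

segment 1 (0° to 92.6°, dwell): s unchanged at 0.0000
θ = 107.4° falls in segment 2 (92.6° to 161.2°, uniform, h = 15): β = 107.4 − 92.6 = 14.8°, B = 68.6°; Δs = 15·14.8/68.6 = 3.2362; s = 0.0000 + 3.2362 = 3.2362
θ = 121.2° falls in segment 2 (92.6° to 161.2°, uniform, h = 15): β = 121.2 − 92.6 = 28.6°, B = 68.6°; Δs = 15·28.6/68.6 = 6.2536; s = 0.0000 + 6.2536 = 6.2536
θ = 137.3° falls in segment 2 (92.6° to 161.2°, uniform, h = 15): β = 137.3 − 92.6 = 44.7°, B = 68.6°; Δs = 15·44.7/68.6 = 9.7741; s = 0.0000 + 9.7741 = 9.7741
θ = 150° falls in segment 2 (92.6° to 161.2°, uniform, h = 15): β = 150 − 92.6 = 57.4°, B = 68.6°; Δs = 15·57.4/68.6 = 12.5510; s = 0.0000 + 12.5510 = 12.5510

θ=107.4°: 3.2362
θ=121.2°: 6.2536
θ=137.3°: 9.7741
θ=150°: 12.5510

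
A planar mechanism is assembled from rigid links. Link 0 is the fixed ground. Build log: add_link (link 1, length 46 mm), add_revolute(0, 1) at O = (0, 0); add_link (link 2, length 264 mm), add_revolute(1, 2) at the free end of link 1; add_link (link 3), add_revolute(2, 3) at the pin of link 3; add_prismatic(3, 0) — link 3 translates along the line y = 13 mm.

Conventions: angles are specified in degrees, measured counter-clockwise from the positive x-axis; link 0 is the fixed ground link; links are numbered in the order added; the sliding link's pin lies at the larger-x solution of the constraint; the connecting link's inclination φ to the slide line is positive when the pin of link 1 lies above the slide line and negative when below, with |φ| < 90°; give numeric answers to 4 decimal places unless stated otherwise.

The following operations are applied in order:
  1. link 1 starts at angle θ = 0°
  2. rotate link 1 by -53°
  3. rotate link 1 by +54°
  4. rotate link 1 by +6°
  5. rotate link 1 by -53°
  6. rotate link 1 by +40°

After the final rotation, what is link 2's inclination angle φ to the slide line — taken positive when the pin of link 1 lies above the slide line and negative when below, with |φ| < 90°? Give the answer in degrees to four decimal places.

geometry: r = 46 mm, L = 264 mm, e = 13 mm; θ starts at 0°
rotate link 1 by -53°: θ ← 0° -53° = -53°
rotate link 1 by +54°: θ ← -53° +54° = 1°
rotate link 1 by +6°: θ ← 1° +6° = 7°
rotate link 1 by -53°: θ ← 7° -53° = -46°
rotate link 1 by +40°: θ ← -46° +40° = -6°
h = r sin θ − e = -4.808309 − 13 = -17.808309
sin φ = h / L = -17.808309 / 264 = -0.06745572
φ = arcsin(-0.06745572) = -3.867865°

-3.8679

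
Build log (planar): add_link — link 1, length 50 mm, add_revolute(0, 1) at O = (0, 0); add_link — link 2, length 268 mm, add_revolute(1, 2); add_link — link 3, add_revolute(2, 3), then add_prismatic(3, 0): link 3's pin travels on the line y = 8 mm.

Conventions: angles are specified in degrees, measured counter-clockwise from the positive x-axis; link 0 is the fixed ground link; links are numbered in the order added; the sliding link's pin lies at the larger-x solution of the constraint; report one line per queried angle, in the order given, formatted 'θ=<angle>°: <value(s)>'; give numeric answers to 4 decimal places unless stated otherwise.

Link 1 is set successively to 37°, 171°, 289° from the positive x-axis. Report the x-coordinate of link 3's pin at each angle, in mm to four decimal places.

geometry: r = 50 mm, L = 268 mm, e = 8 mm
θ=37°: crank pin P = (r cos θ, r sin θ) = (39.931776, 30.090751)
θ=37°: h = r sin θ − e = 30.090751 − 8 = 22.090751
θ=37°: x = r cos θ + √(L² − h²) = 39.931776 + 267.087998 = 307.019774
θ=171°: crank pin P = (r cos θ, r sin θ) = (-49.384417, 7.821723)
θ=171°: h = r sin θ − e = 7.821723 − 8 = -0.178277
θ=171°: x = r cos θ + √(L² − h²) = -49.384417 + 267.999941 = 218.615524
θ=289°: crank pin P = (r cos θ, r sin θ) = (16.278408, -47.275929)
θ=289°: h = r sin θ − e = -47.275929 − 8 = -55.275929
θ=289°: x = r cos θ + √(L² − h²) = 16.278408 + 262.237624 = 278.516032

θ=37°: 307.0198
θ=171°: 218.6155
θ=289°: 278.5160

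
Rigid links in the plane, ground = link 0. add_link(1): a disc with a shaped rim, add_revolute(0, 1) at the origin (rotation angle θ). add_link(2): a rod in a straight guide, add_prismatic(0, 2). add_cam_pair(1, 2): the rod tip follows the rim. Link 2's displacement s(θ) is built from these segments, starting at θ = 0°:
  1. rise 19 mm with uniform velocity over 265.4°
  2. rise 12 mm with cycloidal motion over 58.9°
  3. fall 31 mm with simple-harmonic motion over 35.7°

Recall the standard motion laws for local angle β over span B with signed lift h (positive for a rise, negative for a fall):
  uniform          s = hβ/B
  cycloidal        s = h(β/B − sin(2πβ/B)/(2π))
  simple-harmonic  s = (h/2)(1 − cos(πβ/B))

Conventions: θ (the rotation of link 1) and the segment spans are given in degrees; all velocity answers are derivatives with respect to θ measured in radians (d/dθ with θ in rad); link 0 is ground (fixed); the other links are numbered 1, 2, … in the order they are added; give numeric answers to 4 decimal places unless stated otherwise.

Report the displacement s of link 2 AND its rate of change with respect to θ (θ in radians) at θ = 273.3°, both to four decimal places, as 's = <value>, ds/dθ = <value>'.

segment 1 (0° to 265.4°, uniform, h = 19) is passed completely: s = 0.0000 + (19) = 19.0000
θ = 273.3° falls in segment 2 (265.4° to 324.3°, cycloidal, h = 12): β = 273.3 − 265.4 = 7.9°, B = 58.9°; Δs = 12·(0.1341 − sin(2π·0.1341)/(2π)) = 0.1839; s = 19.0000 + 0.1839 = 19.1839
velocity in seg [265.4°–324.3°] (cycloidal), θ in radians: β = 7.9° = 0.1379 rad, B = 58.9° = 1.0280 rad; ds/dθ = (h/B)(1 − cos(2πβ/B)) = (12/1.0280)(1 − cos(2π·0.1341)) = 3.905574 mm/rad

s = 19.1839, ds/dθ = 3.9056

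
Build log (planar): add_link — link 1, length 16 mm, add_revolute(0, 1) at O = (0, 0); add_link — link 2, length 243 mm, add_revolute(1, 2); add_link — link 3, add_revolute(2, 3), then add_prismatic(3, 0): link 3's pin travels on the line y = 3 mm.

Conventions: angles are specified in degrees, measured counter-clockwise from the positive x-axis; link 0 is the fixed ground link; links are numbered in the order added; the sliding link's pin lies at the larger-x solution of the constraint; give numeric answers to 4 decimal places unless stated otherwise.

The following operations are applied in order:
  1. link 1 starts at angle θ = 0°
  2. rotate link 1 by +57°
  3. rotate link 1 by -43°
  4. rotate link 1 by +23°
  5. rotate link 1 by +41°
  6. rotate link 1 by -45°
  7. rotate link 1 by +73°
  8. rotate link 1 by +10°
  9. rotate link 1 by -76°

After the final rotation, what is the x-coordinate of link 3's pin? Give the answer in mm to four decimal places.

geometry: r = 16 mm, L = 243 mm, e = 3 mm; θ starts at 0°
rotate link 1 by +57°: θ ← 0° +57° = 57°
rotate link 1 by -43°: θ ← 57° -43° = 14°
rotate link 1 by +23°: θ ← 14° +23° = 37°
rotate link 1 by +41°: θ ← 37° +41° = 78°
rotate link 1 by -45°: θ ← 78° -45° = 33°
rotate link 1 by +73°: θ ← 33° +73° = 106°
rotate link 1 by +10°: θ ← 106° +10° = 116°
rotate link 1 by -76°: θ ← 116° -76° = 40°
crank pin P = (r cos θ, r sin θ) = (12.256711, 10.284602)
h = r sin θ − e = 10.284602 − 3 = 7.284602
x = r cos θ + √(L² − h²) = 12.256711 + 242.890787 = 255.147498

255.1475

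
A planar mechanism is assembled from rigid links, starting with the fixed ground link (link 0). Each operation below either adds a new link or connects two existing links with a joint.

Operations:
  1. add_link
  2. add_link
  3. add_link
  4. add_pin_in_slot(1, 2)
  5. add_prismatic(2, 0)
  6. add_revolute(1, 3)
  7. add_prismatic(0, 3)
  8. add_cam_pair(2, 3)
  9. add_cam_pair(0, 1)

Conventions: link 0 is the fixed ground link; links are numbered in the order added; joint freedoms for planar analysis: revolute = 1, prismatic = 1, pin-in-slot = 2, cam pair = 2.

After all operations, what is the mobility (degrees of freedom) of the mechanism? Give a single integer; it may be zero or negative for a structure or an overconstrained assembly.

(L,J1,J2)=(1,0,0); link0 fixed
link1: (2,0,0)
link2: (3,0,0)
link3: (4,0,0)
PS 1-2 [J2]: (4,0,1)
P 2-0 [J1]: (4,1,1)
R 1-3 [J1]: (4,2,1)
P 0-3 [J1]: (4,3,1)
C 2-3 [J2]: (4,3,2)
C 0-1 [J2]: (4,3,3)
Grübler: 3·3 − 2·3 − 3 = 0

M = 0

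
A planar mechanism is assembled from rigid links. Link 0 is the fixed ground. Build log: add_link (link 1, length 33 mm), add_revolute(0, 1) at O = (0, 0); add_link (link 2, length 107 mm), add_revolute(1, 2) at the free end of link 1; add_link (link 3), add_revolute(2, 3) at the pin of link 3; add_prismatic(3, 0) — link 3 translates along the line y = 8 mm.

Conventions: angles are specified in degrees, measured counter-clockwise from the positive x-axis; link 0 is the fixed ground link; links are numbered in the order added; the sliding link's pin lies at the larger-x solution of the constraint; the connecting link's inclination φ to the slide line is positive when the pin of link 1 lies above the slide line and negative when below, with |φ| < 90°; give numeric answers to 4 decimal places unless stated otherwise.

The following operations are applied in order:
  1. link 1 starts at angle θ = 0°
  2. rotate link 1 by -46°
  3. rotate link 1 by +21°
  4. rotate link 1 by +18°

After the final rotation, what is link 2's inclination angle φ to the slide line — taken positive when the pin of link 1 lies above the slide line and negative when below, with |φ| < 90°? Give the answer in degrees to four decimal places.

geometry: r = 33 mm, L = 107 mm, e = 8 mm; θ starts at 0°
rotate link 1 by -46°: θ ← 0° -46° = -46°
rotate link 1 by +21°: θ ← -46° +21° = -25°
rotate link 1 by +18°: θ ← -25° +18° = -7°
h = r sin θ − e = -4.021688 − 8 = -12.021688
sin φ = h / L = -12.021688 / 107 = -0.11235223
φ = arcsin(-0.11235223) = -6.450929°

-6.4509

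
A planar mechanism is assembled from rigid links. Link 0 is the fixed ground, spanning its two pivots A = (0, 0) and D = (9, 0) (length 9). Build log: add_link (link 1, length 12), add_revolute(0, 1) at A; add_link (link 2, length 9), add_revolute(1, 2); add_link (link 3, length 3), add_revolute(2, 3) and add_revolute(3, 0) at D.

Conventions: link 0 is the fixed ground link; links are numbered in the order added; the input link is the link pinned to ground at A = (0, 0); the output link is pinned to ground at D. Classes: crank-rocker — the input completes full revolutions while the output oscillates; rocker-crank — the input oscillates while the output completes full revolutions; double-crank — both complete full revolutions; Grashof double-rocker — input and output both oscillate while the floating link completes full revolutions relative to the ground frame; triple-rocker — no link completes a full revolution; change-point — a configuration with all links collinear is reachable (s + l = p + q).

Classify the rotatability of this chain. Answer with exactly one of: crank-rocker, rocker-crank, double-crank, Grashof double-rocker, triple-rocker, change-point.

lengths: ground=9, input=12, coupler=9, output=3
sorted: s=3 (shortest), l=12 (longest), p+q=18
s + l = 15 vs p + q = 18
s + l < p + q (Grashof) with shortest = output link → rocker-crank

rocker-crank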